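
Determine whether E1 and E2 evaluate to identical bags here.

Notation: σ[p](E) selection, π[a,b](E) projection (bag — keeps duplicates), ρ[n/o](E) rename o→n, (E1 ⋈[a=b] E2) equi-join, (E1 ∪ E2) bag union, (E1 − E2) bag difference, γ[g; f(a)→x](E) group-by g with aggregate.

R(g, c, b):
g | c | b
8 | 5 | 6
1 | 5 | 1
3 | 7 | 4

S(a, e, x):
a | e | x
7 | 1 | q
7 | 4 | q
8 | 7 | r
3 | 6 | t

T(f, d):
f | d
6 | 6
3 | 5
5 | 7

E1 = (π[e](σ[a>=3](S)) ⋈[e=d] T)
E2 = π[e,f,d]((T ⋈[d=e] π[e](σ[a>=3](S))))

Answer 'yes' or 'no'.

E1 stepwise |·|:
  S → 4
  σ[a>=3](S) → 4
  π[e](σ[a>=3](S)) → 4
  T → 3
  (π[e](σ[a>=3](S)) ⋈[e=d] T) → 2
E2 stepwise |·|:
  T → 3
  S → 4
  σ[a>=3](S) → 4
  π[e](σ[a>=3](S)) → 4
  (T ⋈[d=e] π[e](σ[a>=3](S))) → 2
  π[e,f,d]((T ⋈[d=e] π[e](σ[a>=3](S)))) → 2

E1 and E2 produce the same multiset:
e | f | d
6 | 6 | 6
7 | 5 | 7

yes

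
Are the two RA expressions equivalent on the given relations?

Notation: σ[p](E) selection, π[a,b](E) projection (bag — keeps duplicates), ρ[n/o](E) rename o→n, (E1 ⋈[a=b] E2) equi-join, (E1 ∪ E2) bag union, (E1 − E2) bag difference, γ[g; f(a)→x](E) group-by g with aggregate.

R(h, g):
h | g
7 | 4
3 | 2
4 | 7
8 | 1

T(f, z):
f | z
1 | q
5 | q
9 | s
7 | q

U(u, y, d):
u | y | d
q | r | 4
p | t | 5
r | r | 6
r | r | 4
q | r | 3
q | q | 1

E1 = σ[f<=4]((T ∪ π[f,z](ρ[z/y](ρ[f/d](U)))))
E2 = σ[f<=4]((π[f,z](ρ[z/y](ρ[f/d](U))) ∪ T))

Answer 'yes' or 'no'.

E1 per-node cardinality:
  T → 4
  U → 6
  ρ[f/d](U) → 6
  ρ[z/y](ρ[f/d](U)) → 6
  π[f,z](ρ[z/y](ρ[f/d](U))) → 6
  (T ∪ π[f,z](ρ[z/y](ρ[f/d](U)))) → 10
  σ[f<=4]((T ∪ π[f,z](ρ[z/y](ρ[f/d](U))))) → 5
E2 per-node cardinality:
  U → 6
  ρ[f/d](U) → 6
  ρ[z/y](ρ[f/d](U)) → 6
  π[f,z](ρ[z/y](ρ[f/d](U))) → 6
  T → 4
  (π[f,z](ρ[z/y](ρ[f/d](U))) ∪ T) → 10
  σ[f<=4]((π[f,z](ρ[z/y](ρ[f/d](U))) ∪ T)) → 5

E1 and E2 produce the same multiset:
f | z
1 | q
1 | q
3 | r
4 | r
4 | r

yes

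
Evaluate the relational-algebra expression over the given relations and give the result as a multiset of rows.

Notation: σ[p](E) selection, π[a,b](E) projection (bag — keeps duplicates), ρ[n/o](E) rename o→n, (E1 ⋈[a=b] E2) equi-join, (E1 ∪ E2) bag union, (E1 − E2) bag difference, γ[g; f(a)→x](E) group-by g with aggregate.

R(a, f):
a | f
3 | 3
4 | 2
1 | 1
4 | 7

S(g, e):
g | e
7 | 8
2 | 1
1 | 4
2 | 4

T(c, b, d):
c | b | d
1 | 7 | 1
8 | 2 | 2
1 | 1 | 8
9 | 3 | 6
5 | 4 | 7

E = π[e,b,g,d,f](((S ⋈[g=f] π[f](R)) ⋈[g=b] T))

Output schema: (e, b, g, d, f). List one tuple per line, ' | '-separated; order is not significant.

Stepwise |·|:
  S → 4
  R → 4
  π[f](R) → 4
  (S ⋈[g=f] π[f](R)) → 4
  T → 5
  ((S ⋈[g=f] π[f](R)) ⋈[g=b] T) → 4
  π[e,b,g,d,f](((S ⋈[g=f] π[f](R)) ⋈[g=b] T)) → 4

== RESULT ==
e | b | g | d | f
1 | 2 | 2 | 2 | 2
4 | 1 | 1 | 8 | 1
4 | 2 | 2 | 2 | 2
8 | 7 | 7 | 1 | 7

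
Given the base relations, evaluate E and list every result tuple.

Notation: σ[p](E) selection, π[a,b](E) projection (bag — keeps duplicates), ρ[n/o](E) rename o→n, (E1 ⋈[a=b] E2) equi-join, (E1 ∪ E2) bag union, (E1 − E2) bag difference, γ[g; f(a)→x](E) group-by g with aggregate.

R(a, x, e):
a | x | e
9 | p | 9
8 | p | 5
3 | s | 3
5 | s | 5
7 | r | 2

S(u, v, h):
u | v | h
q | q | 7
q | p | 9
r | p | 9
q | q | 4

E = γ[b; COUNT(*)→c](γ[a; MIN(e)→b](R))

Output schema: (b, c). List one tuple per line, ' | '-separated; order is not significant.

Row counts bottom-up:
  R → 5
  γ[a; MIN(e)→b](R) → 5
  γ[b; COUNT(*)→c](γ[a; MIN(e)→b](R)) → 4

== RESULT ==
b | c
2 | 1
3 | 1
5 | 2
9 | 1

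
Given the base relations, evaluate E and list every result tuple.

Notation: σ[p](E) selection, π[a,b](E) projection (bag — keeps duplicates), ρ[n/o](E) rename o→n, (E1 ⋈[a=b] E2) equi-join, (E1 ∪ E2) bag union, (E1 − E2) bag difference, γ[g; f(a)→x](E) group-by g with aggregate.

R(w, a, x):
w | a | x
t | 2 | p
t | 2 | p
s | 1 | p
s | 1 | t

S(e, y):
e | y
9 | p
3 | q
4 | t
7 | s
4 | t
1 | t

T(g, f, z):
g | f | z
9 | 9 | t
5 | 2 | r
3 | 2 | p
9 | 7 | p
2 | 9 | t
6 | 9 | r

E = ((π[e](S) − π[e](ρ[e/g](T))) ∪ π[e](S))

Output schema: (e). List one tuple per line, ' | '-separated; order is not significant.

Subexpression sizes:
  S → 6
  π[e](S) → 6
  T → 6
  ρ[e/g](T) → 6
  π[e](ρ[e/g](T)) → 6
  (π[e](S) − π[e](ρ[e/g](T))) → 4
  S → 6
  π[e](S) → 6
  ((π[e](S) − π[e](ρ[e/g](T))) ∪ π[e](S)) → 10

== RESULT ==
e
1
1
3
4
4
4
4
7
7
9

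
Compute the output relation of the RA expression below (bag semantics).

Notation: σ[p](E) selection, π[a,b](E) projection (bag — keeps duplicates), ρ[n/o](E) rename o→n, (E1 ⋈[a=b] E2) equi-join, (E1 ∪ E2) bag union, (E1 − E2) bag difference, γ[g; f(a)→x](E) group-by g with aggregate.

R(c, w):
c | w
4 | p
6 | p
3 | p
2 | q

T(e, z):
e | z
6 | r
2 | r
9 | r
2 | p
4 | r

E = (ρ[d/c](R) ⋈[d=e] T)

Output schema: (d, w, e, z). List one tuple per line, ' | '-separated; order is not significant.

Per-node cardinality:
  R → 4
  ρ[d/c](R) → 4
  T → 5
  (ρ[d/c](R) ⋈[d=e] T) → 4

== RESULT ==
d | w | e | z
2 | q | 2 | p
2 | q | 2 | r
4 | p | 4 | r
6 | p | 6 | r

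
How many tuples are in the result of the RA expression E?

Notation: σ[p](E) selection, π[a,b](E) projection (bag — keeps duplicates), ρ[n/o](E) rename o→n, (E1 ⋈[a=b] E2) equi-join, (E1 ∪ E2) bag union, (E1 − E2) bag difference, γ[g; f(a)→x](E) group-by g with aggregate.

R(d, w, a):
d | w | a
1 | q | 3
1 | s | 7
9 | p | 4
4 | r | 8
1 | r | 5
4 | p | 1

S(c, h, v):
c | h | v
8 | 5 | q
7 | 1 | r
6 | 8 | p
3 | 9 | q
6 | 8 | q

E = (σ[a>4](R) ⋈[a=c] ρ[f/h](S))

Row counts bottom-up:
  R → 6
  σ[a>4](R) → 3
  S → 5
  ρ[f/h](S) → 5
  (σ[a>4](R) ⋈[a=c] ρ[f/h](S)) → 2

|E| = 2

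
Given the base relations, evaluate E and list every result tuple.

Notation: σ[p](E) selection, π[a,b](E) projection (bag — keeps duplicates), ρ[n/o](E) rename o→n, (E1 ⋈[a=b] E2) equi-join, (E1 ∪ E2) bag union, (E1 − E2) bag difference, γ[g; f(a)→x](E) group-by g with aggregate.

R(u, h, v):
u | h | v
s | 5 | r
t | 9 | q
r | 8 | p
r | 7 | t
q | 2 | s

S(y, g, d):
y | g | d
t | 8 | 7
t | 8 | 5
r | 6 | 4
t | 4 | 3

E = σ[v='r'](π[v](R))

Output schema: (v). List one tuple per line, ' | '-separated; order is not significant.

Subexpression sizes:
  R → 5
  π[v](R) → 5
  σ[v='r'](π[v](R)) → 1

== RESULT ==
v
r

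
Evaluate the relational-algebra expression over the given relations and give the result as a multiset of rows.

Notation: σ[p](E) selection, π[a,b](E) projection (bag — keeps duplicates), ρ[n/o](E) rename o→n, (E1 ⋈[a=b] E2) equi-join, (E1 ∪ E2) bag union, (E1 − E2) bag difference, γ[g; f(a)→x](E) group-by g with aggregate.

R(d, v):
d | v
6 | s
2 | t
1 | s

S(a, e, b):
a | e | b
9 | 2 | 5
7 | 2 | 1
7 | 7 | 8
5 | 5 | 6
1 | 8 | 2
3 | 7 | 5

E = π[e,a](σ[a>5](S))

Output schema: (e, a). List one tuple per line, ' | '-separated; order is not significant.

Row counts bottom-up:
  S → 6
  σ[a>5](S) → 3
  π[e,a](σ[a>5](S)) → 3

== RESULT ==
e | a
2 | 7
2 | 9
7 | 7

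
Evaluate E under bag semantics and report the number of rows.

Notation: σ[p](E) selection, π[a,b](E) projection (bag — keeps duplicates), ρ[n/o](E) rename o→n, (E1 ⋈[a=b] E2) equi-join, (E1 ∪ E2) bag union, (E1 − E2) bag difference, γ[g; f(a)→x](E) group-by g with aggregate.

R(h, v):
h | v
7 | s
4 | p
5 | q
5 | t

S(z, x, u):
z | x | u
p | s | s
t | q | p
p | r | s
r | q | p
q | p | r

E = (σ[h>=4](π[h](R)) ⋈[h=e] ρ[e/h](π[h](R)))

Stepwise |·|:
  R → 4
  π[h](R) → 4
  σ[h>=4](π[h](R)) → 4
  R → 4
  π[h](R) → 4
  ρ[e/h](π[h](R)) → 4
  (σ[h>=4](π[h](R)) ⋈[h=e] ρ[e/h](π[h](R))) → 6

|E| = 6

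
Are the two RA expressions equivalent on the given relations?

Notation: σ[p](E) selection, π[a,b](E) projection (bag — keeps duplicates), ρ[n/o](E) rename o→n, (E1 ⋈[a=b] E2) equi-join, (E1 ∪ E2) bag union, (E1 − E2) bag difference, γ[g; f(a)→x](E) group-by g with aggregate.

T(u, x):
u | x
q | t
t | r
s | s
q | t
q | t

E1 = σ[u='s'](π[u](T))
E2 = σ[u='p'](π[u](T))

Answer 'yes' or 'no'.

E1 row counts bottom-up:
  T → 5
  π[u](T) → 5
  σ[u='s'](π[u](T)) → 1
E2 row counts bottom-up:
  T → 5
  π[u](T) → 5
  σ[u='p'](π[u](T)) → 0

E1 result:
u
s
E2 result:
u
(0 rows)
Witness: ('s',) appears 1× in E1 but 0× in E2.

no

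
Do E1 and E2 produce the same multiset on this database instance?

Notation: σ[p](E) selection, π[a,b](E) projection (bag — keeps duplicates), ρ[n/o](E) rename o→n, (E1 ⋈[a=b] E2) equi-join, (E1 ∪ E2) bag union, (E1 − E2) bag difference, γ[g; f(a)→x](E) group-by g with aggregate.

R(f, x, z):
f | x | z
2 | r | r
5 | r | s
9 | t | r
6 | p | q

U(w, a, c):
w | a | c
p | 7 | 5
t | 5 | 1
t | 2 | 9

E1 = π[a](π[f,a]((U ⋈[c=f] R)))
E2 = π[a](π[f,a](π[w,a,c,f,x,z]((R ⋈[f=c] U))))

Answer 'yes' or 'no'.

E1 per-node cardinality:
  U → 3
  R → 4
  (U ⋈[c=f] R) → 2
  π[f,a]((U ⋈[c=f] R)) → 2
  π[a](π[f,a]((U ⋈[c=f] R))) → 2
E2 per-node cardinality:
  R → 4
  U → 3
  (R ⋈[f=c] U) → 2
  π[w,a,c,f,x,z]((R ⋈[f=c] U)) → 2
  π[f,a](π[w,a,c,f,x,z]((R ⋈[f=c] U))) → 2
  π[a](π[f,a](π[w,a,c,f,x,z]((R ⋈[f=c] U)))) → 2

E1 and E2 produce the same multiset:
a
2
7

yes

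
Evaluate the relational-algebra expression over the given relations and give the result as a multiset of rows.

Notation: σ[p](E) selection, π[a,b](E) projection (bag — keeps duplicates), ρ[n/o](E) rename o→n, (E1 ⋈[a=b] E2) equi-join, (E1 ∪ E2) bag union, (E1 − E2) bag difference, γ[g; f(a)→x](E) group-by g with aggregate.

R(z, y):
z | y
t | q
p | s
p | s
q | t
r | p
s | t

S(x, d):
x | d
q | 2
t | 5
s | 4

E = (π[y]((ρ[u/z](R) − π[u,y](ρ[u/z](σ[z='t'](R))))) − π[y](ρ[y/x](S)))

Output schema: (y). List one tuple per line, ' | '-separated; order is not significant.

Subexpression sizes:
  R → 6
  ρ[u/z](R) → 6
  R → 6
  σ[z='t'](R) → 1
  ρ[u/z](σ[z='t'](R)) → 1
  π[u,y](ρ[u/z](σ[z='t'](R))) → 1
  (ρ[u/z](R) − π[u,y](ρ[u/z](σ[z='t'](R)))) → 5
  π[y]((ρ[u/z](R) − π[u,y](ρ[u/z](σ[z='t'](R))))) → 5
  S → 3
  ρ[y/x](S) → 3
  π[y](ρ[y/x](S)) → 3
  (π[y]((ρ[u/z](R) − π[u,y](ρ[u/z](σ[z='t'](R))))) − π[y](ρ[y/x](S))) → 3

== RESULT ==
y
p
s
t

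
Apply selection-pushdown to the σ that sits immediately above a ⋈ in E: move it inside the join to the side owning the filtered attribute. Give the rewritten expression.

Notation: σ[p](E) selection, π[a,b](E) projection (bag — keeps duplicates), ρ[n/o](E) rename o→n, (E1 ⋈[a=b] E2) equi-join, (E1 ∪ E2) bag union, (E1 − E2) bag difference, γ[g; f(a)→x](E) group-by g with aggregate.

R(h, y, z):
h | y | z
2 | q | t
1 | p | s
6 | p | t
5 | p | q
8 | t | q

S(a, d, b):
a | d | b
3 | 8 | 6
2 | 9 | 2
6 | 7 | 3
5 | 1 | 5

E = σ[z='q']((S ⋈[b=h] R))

σ filters on z, owned by the right side.
E' = (S ⋈[b=h] σ[z='q'](R))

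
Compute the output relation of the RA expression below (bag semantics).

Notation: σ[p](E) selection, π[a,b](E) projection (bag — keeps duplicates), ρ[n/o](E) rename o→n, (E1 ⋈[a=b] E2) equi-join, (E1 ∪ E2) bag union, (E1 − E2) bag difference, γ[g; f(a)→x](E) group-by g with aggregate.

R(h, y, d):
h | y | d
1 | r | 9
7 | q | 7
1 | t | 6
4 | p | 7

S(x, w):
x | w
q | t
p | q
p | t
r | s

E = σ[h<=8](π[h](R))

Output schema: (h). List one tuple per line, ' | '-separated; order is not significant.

Stepwise |·|:
  R → 4
  π[h](R) → 4
  σ[h<=8](π[h](R)) → 4

== RESULT ==
h
1
1
4
7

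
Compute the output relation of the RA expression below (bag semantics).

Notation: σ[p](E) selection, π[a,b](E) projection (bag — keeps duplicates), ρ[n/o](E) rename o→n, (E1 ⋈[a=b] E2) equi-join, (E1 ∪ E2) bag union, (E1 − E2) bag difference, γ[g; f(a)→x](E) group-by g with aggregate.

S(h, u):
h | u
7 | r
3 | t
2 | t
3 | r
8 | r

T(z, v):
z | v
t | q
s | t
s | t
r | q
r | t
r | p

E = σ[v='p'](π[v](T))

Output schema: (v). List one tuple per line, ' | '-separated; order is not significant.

Row counts bottom-up:
  T → 6
  π[v](T) → 6
  σ[v='p'](π[v](T)) → 1

== RESULT ==
v
p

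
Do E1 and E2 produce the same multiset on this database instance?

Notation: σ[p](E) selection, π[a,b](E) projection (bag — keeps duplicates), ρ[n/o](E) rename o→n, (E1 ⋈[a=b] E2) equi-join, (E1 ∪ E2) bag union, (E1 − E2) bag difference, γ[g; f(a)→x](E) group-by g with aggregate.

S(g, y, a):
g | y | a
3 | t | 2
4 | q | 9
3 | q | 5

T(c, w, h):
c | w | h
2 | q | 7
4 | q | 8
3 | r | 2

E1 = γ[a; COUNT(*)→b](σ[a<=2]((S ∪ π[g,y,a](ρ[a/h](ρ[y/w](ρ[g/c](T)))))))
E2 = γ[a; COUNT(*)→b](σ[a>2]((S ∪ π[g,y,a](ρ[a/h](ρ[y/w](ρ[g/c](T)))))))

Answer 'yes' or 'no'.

E1 subexpression sizes:
  S → 3
  T → 3
  ρ[g/c](T) → 3
  ρ[y/w](ρ[g/c](T)) → 3
  ρ[a/h](ρ[y/w](ρ[g/c](T))) → 3
  π[g,y,a](ρ[a/h](ρ[y/w](ρ[g/c](T)))) → 3
  (S ∪ π[g,y,a](ρ[a/h](ρ[y/w](ρ[g/c](T))))) → 6
  σ[a<=2]((S ∪ π[g,y,a](ρ[a/h](ρ[y/w](ρ[g/c](T)))))) → 2
  γ[a; COUNT(*)→b](σ[a<=2]((S ∪ π[g,y,a](ρ[a/h](ρ[y/w](ρ[g/c](T))))))) → 1
E2 subexpression sizes:
  S → 3
  T → 3
  ρ[g/c](T) → 3
  ρ[y/w](ρ[g/c](T)) → 3
  ρ[a/h](ρ[y/w](ρ[g/c](T))) → 3
  π[g,y,a](ρ[a/h](ρ[y/w](ρ[g/c](T)))) → 3
  (S ∪ π[g,y,a](ρ[a/h](ρ[y/w](ρ[g/c](T))))) → 6
  σ[a>2]((S ∪ π[g,y,a](ρ[a/h](ρ[y/w](ρ[g/c](T)))))) → 4
  γ[a; COUNT(*)→b](σ[a>2]((S ∪ π[g,y,a](ρ[a/h](ρ[y/w](ρ[g/c](T))))))) → 4

E1 result:
a | b
2 | 2
E2 result:
a | b
5 | 1
7 | 1
8 | 1
9 | 1
Witness: (7, 1) appears 0× in E1 but 1× in E2.

no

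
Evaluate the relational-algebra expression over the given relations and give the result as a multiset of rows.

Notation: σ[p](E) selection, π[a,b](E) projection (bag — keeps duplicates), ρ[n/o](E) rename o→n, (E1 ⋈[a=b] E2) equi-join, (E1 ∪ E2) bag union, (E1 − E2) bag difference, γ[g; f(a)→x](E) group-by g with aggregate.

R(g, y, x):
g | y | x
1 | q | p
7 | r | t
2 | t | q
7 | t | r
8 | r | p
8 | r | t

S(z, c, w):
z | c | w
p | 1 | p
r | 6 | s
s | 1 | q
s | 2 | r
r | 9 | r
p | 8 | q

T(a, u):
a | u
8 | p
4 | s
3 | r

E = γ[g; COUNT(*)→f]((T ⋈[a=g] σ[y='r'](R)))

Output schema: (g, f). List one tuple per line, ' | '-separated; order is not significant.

Row counts bottom-up:
  T → 3
  R → 6
  σ[y='r'](R) → 3
  (T ⋈[a=g] σ[y='r'](R)) → 2
  γ[g; COUNT(*)→f]((T ⋈[a=g] σ[y='r'](R))) → 1

== RESULT ==
g | f
8 | 2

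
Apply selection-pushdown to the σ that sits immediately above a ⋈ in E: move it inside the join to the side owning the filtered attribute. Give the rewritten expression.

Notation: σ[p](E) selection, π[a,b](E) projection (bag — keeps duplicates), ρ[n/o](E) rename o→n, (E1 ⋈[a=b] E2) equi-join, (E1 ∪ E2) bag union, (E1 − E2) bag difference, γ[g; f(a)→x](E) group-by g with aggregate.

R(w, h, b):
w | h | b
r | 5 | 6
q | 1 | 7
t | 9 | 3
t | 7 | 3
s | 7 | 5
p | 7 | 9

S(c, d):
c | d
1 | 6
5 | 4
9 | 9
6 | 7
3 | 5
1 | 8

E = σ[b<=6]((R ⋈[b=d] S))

σ filters on b, owned by the left side.
E' = (σ[b<=6](R) ⋈[b=d] S)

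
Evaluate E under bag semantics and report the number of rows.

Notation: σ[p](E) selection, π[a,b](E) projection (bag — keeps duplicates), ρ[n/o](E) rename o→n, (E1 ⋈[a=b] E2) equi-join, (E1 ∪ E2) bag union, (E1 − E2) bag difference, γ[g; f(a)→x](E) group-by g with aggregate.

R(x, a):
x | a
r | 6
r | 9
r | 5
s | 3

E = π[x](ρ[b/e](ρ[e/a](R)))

Subexpression sizes:
  R → 4
  ρ[e/a](R) → 4
  ρ[b/e](ρ[e/a](R)) → 4
  π[x](ρ[b/e](ρ[e/a](R))) → 4

|E| = 4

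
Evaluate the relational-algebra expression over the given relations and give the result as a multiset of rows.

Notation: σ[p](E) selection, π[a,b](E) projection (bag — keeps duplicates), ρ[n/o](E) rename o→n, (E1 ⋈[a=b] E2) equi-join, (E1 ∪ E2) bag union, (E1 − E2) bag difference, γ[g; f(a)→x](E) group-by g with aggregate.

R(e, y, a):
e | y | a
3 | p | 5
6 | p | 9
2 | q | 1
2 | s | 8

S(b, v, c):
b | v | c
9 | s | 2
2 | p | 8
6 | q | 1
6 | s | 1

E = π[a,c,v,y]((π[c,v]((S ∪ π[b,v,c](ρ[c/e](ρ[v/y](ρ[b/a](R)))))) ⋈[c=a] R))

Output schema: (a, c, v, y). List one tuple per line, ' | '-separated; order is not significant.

Row counts bottom-up:
  S → 4
  R → 4
  ρ[b/a](R) → 4
  ρ[v/y](ρ[b/a](R)) → 4
  ρ[c/e](ρ[v/y](ρ[b/a](R))) → 4
  π[b,v,c](ρ[c/e](ρ[v/y](ρ[b/a](R)))) → 4
  (S ∪ π[b,v,c](ρ[c/e](ρ[v/y](ρ[b/a](R))))) → 8
  π[c,v]((S ∪ π[b,v,c](ρ[c/e](ρ[v/y](ρ[b/a](R)))))) → 8
  R → 4
  (π[c,v]((S ∪ π[b,v,c](ρ[c/e](ρ[v/y](ρ[b/a](R)))))) ⋈[c=a] R) → 3
  π[a,c,v,y]((π[c,v]((S ∪ π[b,v,c](ρ[c/e](ρ[v/y](ρ[b/a](R)))))) ⋈[c=a] R)) → 3

== RESULT ==
a | c | v | y
1 | 1 | q | q
1 | 1 | s | q
8 | 8 | p | s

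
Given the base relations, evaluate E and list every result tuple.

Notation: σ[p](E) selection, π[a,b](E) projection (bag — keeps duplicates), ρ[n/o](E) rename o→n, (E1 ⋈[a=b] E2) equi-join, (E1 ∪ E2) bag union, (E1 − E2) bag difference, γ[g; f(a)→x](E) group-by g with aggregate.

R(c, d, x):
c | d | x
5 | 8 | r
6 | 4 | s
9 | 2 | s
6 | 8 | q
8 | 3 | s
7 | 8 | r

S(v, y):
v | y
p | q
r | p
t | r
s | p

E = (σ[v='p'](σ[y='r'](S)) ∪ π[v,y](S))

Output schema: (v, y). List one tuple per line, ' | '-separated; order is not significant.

Subexpression sizes:
  S → 4
  σ[y='r'](S) → 1
  σ[v='p'](σ[y='r'](S)) → 0
  S → 4
  π[v,y](S) → 4
  (σ[v='p'](σ[y='r'](S)) ∪ π[v,y](S)) → 4

== RESULT ==
v | y
p | q
r | p
s | p
t | r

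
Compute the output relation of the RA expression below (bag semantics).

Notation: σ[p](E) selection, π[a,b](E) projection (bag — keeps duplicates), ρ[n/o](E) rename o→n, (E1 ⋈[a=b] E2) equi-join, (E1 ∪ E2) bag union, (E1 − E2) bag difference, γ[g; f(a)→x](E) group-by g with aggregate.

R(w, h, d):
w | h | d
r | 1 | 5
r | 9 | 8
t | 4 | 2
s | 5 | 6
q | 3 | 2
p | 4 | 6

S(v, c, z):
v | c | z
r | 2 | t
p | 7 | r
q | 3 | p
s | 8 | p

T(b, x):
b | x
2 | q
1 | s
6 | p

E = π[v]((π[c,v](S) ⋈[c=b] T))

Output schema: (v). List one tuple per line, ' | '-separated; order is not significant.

Row counts bottom-up:
  S → 4
  π[c,v](S) → 4
  T → 3
  (π[c,v](S) ⋈[c=b] T) → 1
  π[v]((π[c,v](S) ⋈[c=b] T)) → 1

== RESULT ==
v
r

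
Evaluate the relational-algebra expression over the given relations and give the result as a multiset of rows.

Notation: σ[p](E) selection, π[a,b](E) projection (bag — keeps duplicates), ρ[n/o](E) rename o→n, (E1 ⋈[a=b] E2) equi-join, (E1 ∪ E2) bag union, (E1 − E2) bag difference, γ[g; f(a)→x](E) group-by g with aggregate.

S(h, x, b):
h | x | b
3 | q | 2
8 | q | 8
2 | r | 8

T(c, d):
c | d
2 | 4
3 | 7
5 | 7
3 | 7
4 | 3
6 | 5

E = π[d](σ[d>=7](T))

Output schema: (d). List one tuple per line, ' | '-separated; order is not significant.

Subexpression sizes:
  T → 6
  σ[d>=7](T) → 3
  π[d](σ[d>=7](T)) → 3

== RESULT ==
d
7
7
7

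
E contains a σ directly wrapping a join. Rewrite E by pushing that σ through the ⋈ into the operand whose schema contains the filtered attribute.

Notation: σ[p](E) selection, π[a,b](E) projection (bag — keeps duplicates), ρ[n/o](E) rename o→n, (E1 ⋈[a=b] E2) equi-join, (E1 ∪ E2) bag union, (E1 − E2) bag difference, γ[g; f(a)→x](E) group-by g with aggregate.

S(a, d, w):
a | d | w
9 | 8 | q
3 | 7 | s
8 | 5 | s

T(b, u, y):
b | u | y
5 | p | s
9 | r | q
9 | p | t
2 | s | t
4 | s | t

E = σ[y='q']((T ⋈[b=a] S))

σ filters on y, owned by the left side.
E' = (σ[y='q'](T) ⋈[b=a] S)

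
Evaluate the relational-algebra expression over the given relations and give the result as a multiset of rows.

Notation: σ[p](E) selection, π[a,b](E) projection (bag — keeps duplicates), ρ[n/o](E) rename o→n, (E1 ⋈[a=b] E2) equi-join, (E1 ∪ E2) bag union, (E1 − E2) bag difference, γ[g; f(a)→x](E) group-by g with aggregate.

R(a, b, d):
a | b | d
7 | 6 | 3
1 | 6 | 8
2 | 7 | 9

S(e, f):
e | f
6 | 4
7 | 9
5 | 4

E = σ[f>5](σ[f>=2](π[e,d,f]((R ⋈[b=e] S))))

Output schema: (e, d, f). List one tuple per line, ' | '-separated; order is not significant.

Stepwise |·|:
  R → 3
  S → 3
  (R ⋈[b=e] S) → 3
  π[e,d,f]((R ⋈[b=e] S)) → 3
  σ[f>=2](π[e,d,f]((R ⋈[b=e] S))) → 3
  σ[f>5](σ[f>=2](π[e,d,f]((R ⋈[b=e] S)))) → 1

== RESULT ==
e | d | f
7 | 9 | 9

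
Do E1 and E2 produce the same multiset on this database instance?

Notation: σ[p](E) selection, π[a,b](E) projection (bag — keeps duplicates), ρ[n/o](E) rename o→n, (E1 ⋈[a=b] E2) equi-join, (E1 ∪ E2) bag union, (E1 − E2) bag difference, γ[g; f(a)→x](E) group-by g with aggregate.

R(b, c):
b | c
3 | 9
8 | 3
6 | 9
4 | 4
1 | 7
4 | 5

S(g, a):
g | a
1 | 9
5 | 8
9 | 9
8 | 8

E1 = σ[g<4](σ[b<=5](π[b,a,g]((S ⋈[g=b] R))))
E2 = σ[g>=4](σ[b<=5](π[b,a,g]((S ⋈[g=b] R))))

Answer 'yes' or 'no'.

E1 row counts bottom-up:
  S → 4
  R → 6
  (S ⋈[g=b] R) → 2
  π[b,a,g]((S ⋈[g=b] R)) → 2
  σ[b<=5](π[b,a,g]((S ⋈[g=b] R))) → 1
  σ[g<4](σ[b<=5](π[b,a,g]((S ⋈[g=b] R)))) → 1
E2 row counts bottom-up:
  S → 4
  R → 6
  (S ⋈[g=b] R) → 2
  π[b,a,g]((S ⋈[g=b] R)) → 2
  σ[b<=5](π[b,a,g]((S ⋈[g=b] R))) → 1
  σ[g>=4](σ[b<=5](π[b,a,g]((S ⋈[g=b] R)))) → 0

E1 result:
b | a | g
1 | 9 | 1
E2 result:
b | a | g
(0 rows)
Witness: (1, 9, 1) appears 1× in E1 but 0× in E2.

no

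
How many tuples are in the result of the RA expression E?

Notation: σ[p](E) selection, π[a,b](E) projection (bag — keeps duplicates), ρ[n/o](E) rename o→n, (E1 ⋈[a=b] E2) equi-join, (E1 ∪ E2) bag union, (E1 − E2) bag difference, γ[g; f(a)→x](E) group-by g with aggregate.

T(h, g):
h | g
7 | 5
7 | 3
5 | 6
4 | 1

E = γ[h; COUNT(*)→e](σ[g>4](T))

Per-node cardinality:
  T → 4
  σ[g>4](T) → 2
  γ[h; COUNT(*)→e](σ[g>4](T)) → 2

|E| = 2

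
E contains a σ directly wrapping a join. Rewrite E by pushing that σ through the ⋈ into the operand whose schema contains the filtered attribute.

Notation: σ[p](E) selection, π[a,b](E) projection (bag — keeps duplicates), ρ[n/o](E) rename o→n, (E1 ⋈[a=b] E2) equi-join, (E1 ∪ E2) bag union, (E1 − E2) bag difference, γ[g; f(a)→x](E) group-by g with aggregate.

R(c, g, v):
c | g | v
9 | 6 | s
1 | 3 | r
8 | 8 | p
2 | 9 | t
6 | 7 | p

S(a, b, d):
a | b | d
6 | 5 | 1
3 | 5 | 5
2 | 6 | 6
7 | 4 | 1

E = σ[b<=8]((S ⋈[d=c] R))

σ filters on b, owned by the left side.
E' = (σ[b<=8](S) ⋈[d=c] R)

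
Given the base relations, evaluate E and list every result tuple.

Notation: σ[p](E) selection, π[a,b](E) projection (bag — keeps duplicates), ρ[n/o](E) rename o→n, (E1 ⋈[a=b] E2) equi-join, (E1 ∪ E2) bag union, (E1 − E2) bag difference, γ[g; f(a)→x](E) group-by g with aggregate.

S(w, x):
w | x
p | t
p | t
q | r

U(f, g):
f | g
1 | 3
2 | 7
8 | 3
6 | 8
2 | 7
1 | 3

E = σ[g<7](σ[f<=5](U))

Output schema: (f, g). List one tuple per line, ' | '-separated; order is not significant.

Stepwise |·|:
  U → 6
  σ[f<=5](U) → 4
  σ[g<7](σ[f<=5](U)) → 2

== RESULT ==
f | g
1 | 3
1 | 3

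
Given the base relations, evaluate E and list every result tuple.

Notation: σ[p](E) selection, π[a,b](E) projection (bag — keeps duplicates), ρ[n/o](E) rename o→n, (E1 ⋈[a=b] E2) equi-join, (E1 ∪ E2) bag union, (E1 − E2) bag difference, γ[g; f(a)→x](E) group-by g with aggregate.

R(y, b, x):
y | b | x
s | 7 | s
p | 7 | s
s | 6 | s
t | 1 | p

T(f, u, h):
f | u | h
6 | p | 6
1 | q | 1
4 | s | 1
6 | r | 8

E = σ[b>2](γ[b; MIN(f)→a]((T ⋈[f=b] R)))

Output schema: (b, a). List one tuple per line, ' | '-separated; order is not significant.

Row counts bottom-up:
  T → 4
  R → 4
  (T ⋈[f=b] R) → 3
  γ[b; MIN(f)→a]((T ⋈[f=b] R)) → 2
  σ[b>2](γ[b; MIN(f)→a]((T ⋈[f=b] R))) → 1

== RESULT ==
b | a
6 | 6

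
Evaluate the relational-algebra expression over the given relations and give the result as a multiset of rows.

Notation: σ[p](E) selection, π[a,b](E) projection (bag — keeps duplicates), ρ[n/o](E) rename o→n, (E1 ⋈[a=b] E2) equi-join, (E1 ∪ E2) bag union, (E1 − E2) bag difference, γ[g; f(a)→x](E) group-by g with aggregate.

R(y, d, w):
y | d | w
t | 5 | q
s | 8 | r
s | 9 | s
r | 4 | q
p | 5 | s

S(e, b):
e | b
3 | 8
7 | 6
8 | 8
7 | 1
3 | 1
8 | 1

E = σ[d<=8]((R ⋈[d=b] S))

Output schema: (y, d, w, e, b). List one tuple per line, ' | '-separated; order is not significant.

Stepwise |·|:
  R → 5
  S → 6
  (R ⋈[d=b] S) → 2
  σ[d<=8]((R ⋈[d=b] S)) → 2

== RESULT ==
y | d | w | e | b
s | 8 | r | 3 | 8
s | 8 | r | 8 | 8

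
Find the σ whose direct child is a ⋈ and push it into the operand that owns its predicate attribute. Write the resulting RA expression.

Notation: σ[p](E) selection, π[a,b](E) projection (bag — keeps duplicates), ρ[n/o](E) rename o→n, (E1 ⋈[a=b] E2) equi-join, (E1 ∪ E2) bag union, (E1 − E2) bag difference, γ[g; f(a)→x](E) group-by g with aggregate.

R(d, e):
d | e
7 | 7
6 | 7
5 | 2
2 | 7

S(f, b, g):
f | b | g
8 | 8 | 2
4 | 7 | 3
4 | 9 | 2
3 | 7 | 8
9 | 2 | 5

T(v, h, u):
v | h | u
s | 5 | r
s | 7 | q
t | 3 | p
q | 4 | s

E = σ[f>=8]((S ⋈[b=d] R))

σ filters on f, owned by the left side.
E' = (σ[f>=8](S) ⋈[b=d] R)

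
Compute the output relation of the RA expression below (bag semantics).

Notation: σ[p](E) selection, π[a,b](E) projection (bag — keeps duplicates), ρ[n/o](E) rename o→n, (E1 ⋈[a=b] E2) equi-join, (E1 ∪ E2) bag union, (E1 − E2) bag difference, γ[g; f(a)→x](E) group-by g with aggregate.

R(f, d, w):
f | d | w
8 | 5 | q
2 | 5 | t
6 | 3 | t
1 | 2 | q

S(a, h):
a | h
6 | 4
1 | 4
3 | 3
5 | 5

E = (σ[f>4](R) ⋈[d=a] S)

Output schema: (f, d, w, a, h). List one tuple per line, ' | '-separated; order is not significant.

Row counts bottom-up:
  R → 4
  σ[f>4](R) → 2
  S → 4
  (σ[f>4](R) ⋈[d=a] S) → 2

== RESULT ==
f | d | w | a | h
6 | 3 | t | 3 | 3
8 | 5 | q | 5 | 5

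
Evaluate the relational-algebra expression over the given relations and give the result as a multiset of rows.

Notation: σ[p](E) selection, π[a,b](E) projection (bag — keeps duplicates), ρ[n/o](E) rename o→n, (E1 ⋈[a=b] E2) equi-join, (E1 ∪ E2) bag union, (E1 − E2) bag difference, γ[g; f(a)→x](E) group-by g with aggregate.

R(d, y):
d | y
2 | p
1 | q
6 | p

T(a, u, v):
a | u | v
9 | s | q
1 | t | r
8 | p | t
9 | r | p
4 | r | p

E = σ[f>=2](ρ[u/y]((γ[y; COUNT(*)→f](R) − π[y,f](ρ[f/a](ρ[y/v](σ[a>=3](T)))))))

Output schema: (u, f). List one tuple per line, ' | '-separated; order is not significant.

Stepwise |·|:
  R → 3
  γ[y; COUNT(*)→f](R) → 2
  T → 5
  σ[a>=3](T) → 4
  ρ[y/v](σ[a>=3](T)) → 4
  ρ[f/a](ρ[y/v](σ[a>=3](T))) → 4
  π[y,f](ρ[f/a](ρ[y/v](σ[a>=3](T)))) → 4
  (γ[y; COUNT(*)→f](R) − π[y,f](ρ[f/a](ρ[y/v](σ[a>=3](T))))) → 2
  ρ[u/y]((γ[y; COUNT(*)→f](R) − π[y,f](ρ[f/a](ρ[y/v](σ[a>=3](T)))))) → 2
  σ[f>=2](ρ[u/y]((γ[y; COUNT(*)→f](R) − π[y,f](ρ[f/a](ρ[y/v](σ[a>=3](T))))))) → 1

== RESULT ==
u | f
p | 2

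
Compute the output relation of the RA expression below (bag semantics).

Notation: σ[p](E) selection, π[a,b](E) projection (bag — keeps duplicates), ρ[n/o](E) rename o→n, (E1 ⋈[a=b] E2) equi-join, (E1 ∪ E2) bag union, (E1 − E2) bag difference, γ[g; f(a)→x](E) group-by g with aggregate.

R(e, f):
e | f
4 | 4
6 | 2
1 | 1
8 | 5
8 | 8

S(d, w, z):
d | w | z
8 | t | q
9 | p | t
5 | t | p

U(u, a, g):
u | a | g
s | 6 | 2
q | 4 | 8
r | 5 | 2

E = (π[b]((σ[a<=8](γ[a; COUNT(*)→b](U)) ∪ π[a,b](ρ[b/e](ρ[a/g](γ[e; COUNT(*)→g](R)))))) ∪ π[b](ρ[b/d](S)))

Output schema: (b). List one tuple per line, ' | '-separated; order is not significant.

Stepwise |·|:
  U → 3
  γ[a; COUNT(*)→b](U) → 3
  σ[a<=8](γ[a; COUNT(*)→b](U)) → 3
  R → 5
  γ[e; COUNT(*)→g](R) → 4
  ρ[a/g](γ[e; COUNT(*)→g](R)) → 4
  ρ[b/e](ρ[a/g](γ[e; COUNT(*)→g](R))) → 4
  π[a,b](ρ[b/e](ρ[a/g](γ[e; COUNT(*)→g](R)))) → 4
  (σ[a<=8](γ[a; COUNT(*)→b](U)) ∪ π[a,b](ρ[b/e](ρ[a/g](γ[e; COUNT(*)→g](R))))) → 7
  π[b]((σ[a<=8](γ[a; COUNT(*)→b](U)) ∪ π[a,b](ρ[b/e](ρ[a/g](γ[e; COUNT(*)→g](R)))))) → 7
  S → 3
  ρ[b/d](S) → 3
  π[b](ρ[b/d](S)) → 3
  (π[b]((σ[a<=8](γ[a; COUNT(*)→b](U)) ∪ π[a,b](ρ[b/e](ρ[a/g](γ[e; COUNT(*)→g](R)))))) ∪ π[b](ρ[b/d](S))) → 10

== RESULT ==
b
1
1
1
1
4
5
6
8
8
9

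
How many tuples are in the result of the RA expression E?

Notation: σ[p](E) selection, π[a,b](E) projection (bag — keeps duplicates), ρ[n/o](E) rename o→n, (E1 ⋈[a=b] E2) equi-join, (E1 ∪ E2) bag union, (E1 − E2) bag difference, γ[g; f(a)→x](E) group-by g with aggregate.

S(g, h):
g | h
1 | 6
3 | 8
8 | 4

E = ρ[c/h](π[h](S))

Subexpression sizes:
  S → 3
  π[h](S) → 3
  ρ[c/h](π[h](S)) → 3

|E| = 3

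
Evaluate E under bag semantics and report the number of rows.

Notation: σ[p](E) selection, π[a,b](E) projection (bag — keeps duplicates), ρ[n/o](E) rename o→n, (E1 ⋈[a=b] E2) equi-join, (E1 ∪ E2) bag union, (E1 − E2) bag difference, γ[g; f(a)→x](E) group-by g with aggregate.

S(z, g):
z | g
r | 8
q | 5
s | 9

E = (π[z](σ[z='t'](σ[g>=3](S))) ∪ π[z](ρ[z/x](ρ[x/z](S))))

Subexpression sizes:
  S → 3
  σ[g>=3](S) → 3
  σ[z='t'](σ[g>=3](S)) → 0
  π[z](σ[z='t'](σ[g>=3](S))) → 0
  S → 3
  ρ[x/z](S) → 3
  ρ[z/x](ρ[x/z](S)) → 3
  π[z](ρ[z/x](ρ[x/z](S))) → 3
  (π[z](σ[z='t'](σ[g>=3](S))) ∪ π[z](ρ[z/x](ρ[x/z](S)))) → 3

|E| = 3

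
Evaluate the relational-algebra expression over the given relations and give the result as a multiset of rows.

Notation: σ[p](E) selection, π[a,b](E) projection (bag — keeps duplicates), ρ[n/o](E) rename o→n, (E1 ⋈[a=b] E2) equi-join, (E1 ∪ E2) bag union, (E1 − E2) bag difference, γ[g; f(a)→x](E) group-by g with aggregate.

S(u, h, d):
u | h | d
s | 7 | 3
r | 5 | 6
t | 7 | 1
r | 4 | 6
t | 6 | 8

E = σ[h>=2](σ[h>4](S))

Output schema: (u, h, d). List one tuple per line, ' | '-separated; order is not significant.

Per-node cardinality:
  S → 5
  σ[h>4](S) → 4
  σ[h>=2](σ[h>4](S)) → 4

== RESULT ==
u | h | d
r | 5 | 6
s | 7 | 3
t | 6 | 8
t | 7 | 1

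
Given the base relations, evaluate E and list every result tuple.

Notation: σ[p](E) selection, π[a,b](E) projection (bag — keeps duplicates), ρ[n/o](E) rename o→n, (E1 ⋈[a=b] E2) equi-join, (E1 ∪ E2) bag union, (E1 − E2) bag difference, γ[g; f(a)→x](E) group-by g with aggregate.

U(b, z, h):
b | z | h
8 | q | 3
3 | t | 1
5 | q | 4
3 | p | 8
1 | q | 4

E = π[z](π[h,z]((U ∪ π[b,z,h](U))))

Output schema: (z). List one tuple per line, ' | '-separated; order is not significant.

Row counts bottom-up:
  U → 5
  U → 5
  π[b,z,h](U) → 5
  (U ∪ π[b,z,h](U)) → 10
  π[h,z]((U ∪ π[b,z,h](U))) → 10
  π[z](π[h,z]((U ∪ π[b,z,h](U)))) → 10

== RESULT ==
z
p
p
q
q
q
q
q
q
t
t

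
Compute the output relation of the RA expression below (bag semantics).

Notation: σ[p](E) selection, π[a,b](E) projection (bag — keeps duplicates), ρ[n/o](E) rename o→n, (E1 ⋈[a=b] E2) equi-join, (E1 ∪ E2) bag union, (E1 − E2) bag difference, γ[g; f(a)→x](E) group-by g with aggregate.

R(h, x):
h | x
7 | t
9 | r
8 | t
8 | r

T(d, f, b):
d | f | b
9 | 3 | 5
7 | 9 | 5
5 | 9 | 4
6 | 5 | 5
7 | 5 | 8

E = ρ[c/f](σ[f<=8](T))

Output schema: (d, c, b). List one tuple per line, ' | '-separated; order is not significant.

Subexpression sizes:
  T → 5
  σ[f<=8](T) → 3
  ρ[c/f](σ[f<=8](T)) → 3

== RESULT ==
d | c | b
6 | 5 | 5
7 | 5 | 8
9 | 3 | 5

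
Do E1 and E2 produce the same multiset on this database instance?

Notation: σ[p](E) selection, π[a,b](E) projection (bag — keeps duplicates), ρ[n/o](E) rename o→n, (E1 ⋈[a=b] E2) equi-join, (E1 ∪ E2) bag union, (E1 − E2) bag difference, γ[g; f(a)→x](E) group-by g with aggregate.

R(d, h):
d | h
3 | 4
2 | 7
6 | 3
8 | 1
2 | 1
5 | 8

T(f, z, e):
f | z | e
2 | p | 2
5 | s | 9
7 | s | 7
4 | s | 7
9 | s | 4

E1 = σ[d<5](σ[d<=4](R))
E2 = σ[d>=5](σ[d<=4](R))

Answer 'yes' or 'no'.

E1 subexpression sizes:
  R → 6
  σ[d<=4](R) → 3
  σ[d<5](σ[d<=4](R)) → 3
E2 subexpression sizes:
  R → 6
  σ[d<=4](R) → 3
  σ[d>=5](σ[d<=4](R)) → 0

E1 result:
d | h
2 | 1
2 | 7
3 | 4
E2 result:
d | h
(0 rows)
Witness: (3, 4) appears 1× in E1 but 0× in E2.

no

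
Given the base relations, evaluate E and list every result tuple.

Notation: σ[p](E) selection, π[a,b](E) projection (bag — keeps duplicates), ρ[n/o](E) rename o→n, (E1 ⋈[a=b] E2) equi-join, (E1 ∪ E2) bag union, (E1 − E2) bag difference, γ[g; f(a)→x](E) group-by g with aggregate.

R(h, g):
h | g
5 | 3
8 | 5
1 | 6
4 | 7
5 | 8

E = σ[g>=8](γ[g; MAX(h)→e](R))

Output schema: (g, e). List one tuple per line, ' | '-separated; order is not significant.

Stepwise |·|:
  R → 5
  γ[g; MAX(h)→e](R) → 5
  σ[g>=8](γ[g; MAX(h)→e](R)) → 1

== RESULT ==
g | e
8 | 5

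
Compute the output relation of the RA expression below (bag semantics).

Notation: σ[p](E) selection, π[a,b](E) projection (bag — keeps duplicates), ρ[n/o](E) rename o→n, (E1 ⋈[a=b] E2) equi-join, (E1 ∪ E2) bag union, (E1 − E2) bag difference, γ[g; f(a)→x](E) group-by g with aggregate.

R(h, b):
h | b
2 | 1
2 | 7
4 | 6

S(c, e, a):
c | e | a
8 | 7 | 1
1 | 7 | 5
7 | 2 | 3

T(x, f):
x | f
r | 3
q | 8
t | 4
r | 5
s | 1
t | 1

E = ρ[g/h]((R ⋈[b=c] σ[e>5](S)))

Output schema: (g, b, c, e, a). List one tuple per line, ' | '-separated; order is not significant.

Row counts bottom-up:
  R → 3
  S → 3
  σ[e>5](S) → 2
  (R ⋈[b=c] σ[e>5](S)) → 1
  ρ[g/h]((R ⋈[b=c] σ[e>5](S))) → 1

== RESULT ==
g | b | c | e | a
2 | 1 | 1 | 7 | 5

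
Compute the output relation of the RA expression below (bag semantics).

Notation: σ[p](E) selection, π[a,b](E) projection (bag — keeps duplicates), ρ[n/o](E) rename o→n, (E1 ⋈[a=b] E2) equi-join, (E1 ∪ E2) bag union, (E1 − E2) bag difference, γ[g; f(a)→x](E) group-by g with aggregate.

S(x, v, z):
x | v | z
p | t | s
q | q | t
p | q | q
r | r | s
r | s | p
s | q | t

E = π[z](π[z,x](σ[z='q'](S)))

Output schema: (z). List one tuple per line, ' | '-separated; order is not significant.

Per-node cardinality:
  S → 6
  σ[z='q'](S) → 1
  π[z,x](σ[z='q'](S)) → 1
  π[z](π[z,x](σ[z='q'](S))) → 1

== RESULT ==
z
q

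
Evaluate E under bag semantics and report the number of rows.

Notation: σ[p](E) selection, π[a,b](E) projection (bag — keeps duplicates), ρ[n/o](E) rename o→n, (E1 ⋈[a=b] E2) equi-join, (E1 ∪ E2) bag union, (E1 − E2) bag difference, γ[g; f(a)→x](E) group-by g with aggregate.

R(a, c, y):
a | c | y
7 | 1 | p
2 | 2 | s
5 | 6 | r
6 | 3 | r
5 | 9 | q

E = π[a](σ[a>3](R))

Per-node cardinality:
  R → 5
  σ[a>3](R) → 4
  π[a](σ[a>3](R)) → 4

|E| = 4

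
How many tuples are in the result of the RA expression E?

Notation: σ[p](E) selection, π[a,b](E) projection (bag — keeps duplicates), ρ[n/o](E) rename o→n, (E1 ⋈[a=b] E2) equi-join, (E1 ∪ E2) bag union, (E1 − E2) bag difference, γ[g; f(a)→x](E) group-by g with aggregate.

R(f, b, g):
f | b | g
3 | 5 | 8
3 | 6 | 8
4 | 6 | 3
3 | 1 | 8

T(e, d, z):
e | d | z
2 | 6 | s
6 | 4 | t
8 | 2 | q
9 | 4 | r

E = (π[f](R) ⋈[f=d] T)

Subexpression sizes:
  R → 4
  π[f](R) → 4
  T → 4
  (π[f](R) ⋈[f=d] T) → 2

|E| = 2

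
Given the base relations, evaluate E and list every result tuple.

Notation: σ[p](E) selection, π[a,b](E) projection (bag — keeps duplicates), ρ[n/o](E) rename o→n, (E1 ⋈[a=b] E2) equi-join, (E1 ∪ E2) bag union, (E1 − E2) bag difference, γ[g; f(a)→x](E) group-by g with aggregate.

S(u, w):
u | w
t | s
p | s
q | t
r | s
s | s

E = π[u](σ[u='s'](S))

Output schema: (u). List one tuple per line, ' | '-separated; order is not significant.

Per-node cardinality:
  S → 5
  σ[u='s'](S) → 1
  π[u](σ[u='s'](S)) → 1

== RESULT ==
u
s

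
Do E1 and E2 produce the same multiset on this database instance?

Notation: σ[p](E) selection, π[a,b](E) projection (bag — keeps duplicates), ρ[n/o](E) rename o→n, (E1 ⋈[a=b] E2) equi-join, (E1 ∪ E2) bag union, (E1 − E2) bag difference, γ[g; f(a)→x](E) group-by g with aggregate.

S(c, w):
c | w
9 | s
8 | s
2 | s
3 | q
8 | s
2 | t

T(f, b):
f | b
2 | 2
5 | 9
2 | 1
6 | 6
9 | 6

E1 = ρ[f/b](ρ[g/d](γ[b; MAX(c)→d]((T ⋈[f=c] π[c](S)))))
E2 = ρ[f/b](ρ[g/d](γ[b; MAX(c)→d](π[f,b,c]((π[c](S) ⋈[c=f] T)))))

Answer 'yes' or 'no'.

E1 row counts bottom-up:
  T → 5
  S → 6
  π[c](S) → 6
  (T ⋈[f=c] π[c](S)) → 5
  γ[b; MAX(c)→d]((T ⋈[f=c] π[c](S))) → 3
  ρ[g/d](γ[b; MAX(c)→d]((T ⋈[f=c] π[c](S)))) → 3
  ρ[f/b](ρ[g/d](γ[b; MAX(c)→d]((T ⋈[f=c] π[c](S))))) → 3
E2 row counts bottom-up:
  S → 6
  π[c](S) → 6
  T → 5
  (π[c](S) ⋈[c=f] T) → 5
  π[f,b,c]((π[c](S) ⋈[c=f] T)) → 5
  γ[b; MAX(c)→d](π[f,b,c]((π[c](S) ⋈[c=f] T))) → 3
  ρ[g/d](γ[b; MAX(c)→d](π[f,b,c]((π[c](S) ⋈[c=f] T)))) → 3
  ρ[f/b](ρ[g/d](γ[b; MAX(c)→d](π[f,b,c]((π[c](S) ⋈[c=f] T))))) → 3

E1 and E2 produce the same multiset:
f | g
1 | 2
2 | 2
6 | 9

yes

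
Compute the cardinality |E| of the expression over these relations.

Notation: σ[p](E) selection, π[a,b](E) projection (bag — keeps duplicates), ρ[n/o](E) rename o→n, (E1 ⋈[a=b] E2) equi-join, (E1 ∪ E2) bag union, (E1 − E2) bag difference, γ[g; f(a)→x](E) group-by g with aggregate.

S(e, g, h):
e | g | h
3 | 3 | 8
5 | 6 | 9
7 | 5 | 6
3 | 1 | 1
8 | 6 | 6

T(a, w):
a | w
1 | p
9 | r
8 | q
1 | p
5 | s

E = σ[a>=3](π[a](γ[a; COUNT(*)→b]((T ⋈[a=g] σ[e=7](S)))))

Stepwise |·|:
  T → 5
  S → 5
  σ[e=7](S) → 1
  (T ⋈[a=g] σ[e=7](S)) → 1
  γ[a; COUNT(*)→b]((T ⋈[a=g] σ[e=7](S))) → 1
  π[a](γ[a; COUNT(*)→b]((T ⋈[a=g] σ[e=7](S)))) → 1
  σ[a>=3](π[a](γ[a; COUNT(*)→b]((T ⋈[a=g] σ[e=7](S))))) → 1

|E| = 1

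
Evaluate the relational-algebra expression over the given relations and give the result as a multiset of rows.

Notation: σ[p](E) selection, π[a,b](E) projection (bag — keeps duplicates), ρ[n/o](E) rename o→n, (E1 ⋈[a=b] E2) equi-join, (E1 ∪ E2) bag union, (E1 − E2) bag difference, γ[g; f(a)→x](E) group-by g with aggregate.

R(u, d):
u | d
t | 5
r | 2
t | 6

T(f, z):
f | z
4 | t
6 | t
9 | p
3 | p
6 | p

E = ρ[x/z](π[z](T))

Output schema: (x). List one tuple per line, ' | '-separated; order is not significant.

Per-node cardinality:
  T → 5
  π[z](T) → 5
  ρ[x/z](π[z](T)) → 5

== RESULT ==
x
p
p
p
t
t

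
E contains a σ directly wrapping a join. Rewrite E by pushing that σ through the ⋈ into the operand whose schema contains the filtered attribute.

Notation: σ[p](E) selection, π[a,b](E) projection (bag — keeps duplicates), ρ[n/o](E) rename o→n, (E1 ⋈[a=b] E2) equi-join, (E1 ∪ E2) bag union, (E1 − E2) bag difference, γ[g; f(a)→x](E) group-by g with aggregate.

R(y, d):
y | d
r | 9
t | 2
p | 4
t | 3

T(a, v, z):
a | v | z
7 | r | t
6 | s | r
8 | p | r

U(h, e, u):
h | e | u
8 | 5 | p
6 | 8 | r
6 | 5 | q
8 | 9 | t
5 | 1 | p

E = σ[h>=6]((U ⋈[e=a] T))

σ filters on h, owned by the left side.
E' = (σ[h>=6](U) ⋈[e=a] T)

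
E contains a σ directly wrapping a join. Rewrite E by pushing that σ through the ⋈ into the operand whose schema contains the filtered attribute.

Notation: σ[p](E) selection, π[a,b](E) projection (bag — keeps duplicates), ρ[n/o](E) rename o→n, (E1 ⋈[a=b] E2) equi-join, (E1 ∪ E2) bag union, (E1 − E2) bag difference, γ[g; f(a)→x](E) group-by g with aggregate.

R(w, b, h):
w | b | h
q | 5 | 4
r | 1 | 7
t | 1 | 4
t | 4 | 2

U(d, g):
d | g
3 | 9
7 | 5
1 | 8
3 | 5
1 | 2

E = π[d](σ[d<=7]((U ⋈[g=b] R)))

σ filters on d, owned by the left side.
E' = π[d]((σ[d<=7](U) ⋈[g=b] R))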